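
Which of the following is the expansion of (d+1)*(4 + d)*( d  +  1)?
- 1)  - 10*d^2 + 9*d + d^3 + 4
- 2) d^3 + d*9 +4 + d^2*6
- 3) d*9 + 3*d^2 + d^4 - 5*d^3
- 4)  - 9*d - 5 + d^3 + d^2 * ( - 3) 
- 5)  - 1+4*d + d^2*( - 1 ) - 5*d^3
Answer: 2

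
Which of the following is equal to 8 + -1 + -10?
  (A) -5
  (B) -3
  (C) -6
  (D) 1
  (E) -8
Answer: B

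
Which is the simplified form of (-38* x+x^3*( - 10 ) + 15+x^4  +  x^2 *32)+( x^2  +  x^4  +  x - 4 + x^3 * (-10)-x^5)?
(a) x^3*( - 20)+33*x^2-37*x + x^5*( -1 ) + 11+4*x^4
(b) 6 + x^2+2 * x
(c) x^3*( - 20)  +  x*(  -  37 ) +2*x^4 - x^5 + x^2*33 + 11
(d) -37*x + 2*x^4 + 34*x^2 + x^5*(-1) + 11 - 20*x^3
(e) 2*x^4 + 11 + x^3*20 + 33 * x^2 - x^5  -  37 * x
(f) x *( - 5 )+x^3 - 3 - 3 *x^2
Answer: c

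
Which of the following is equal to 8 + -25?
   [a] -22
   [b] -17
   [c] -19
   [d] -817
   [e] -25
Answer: b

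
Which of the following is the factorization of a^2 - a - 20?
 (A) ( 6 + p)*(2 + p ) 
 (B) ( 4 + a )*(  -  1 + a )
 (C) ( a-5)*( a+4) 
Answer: C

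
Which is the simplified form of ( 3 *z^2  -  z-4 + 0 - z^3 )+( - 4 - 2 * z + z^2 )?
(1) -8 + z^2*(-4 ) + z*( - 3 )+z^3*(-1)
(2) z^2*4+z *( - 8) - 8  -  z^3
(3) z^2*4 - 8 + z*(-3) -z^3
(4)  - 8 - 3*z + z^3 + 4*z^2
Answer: 3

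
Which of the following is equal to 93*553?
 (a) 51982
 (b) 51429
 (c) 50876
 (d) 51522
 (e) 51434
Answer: b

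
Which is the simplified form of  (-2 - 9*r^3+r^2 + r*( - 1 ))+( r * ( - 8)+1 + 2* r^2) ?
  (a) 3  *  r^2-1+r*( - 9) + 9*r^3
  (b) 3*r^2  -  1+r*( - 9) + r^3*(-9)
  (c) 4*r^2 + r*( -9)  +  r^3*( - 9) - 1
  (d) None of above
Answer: b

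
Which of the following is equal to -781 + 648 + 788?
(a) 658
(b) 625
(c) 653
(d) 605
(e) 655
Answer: e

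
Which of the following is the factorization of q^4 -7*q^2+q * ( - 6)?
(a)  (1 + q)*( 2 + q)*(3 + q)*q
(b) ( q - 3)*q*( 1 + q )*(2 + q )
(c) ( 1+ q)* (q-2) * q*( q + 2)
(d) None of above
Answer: b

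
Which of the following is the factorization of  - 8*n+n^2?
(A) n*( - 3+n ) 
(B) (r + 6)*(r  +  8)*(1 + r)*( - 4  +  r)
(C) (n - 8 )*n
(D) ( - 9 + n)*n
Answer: C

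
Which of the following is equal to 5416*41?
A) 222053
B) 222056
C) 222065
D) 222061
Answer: B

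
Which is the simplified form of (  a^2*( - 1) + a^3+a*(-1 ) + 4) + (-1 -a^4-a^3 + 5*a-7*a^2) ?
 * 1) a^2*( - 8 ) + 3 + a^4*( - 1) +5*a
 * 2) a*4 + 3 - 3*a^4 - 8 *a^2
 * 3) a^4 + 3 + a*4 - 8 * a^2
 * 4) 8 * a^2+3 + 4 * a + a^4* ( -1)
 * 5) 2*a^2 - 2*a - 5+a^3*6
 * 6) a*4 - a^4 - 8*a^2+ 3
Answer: 6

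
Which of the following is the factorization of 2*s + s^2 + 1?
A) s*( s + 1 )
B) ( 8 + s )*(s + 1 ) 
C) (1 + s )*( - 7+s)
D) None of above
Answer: D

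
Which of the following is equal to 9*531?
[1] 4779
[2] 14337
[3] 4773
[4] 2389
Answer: 1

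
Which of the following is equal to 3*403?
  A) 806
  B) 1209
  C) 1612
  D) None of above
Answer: B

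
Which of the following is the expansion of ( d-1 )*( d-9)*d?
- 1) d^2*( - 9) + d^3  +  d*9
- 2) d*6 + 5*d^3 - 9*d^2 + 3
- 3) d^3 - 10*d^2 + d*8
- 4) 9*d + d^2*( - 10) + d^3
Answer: 4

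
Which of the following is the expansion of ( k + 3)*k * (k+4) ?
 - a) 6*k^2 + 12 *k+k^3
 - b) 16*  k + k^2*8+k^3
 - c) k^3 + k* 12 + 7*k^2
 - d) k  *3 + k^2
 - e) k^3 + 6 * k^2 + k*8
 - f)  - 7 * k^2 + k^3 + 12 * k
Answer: c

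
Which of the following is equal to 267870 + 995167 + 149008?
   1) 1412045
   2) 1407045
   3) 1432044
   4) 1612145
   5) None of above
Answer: 1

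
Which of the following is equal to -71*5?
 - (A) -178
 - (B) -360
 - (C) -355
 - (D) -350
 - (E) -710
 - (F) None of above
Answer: C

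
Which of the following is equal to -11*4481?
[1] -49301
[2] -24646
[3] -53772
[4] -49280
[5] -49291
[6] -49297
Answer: 5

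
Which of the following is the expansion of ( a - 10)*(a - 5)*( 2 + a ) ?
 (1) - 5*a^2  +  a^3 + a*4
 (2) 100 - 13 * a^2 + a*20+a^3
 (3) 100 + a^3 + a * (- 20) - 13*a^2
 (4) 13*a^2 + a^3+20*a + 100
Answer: 2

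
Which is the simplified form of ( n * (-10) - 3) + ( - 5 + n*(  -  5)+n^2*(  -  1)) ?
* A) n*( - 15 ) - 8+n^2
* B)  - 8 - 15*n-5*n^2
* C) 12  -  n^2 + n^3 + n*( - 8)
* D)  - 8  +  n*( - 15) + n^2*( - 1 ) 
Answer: D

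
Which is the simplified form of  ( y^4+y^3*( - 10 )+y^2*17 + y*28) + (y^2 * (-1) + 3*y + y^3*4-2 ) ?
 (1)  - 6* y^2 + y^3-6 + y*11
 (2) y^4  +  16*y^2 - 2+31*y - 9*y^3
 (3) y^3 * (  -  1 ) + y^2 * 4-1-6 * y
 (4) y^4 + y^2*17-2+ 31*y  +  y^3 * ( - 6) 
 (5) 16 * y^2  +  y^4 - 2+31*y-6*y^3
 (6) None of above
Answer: 5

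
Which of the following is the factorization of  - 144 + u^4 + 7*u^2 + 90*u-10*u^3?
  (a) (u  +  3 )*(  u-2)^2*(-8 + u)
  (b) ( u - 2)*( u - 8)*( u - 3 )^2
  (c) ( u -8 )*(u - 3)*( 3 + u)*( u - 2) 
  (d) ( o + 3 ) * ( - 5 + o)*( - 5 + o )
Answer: c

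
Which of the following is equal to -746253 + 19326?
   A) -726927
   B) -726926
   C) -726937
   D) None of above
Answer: A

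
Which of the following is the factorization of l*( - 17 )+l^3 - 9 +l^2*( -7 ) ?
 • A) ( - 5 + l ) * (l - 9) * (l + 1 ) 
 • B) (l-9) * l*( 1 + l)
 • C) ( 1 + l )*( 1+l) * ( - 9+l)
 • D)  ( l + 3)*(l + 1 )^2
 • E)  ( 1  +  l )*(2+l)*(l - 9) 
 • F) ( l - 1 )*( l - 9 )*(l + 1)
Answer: C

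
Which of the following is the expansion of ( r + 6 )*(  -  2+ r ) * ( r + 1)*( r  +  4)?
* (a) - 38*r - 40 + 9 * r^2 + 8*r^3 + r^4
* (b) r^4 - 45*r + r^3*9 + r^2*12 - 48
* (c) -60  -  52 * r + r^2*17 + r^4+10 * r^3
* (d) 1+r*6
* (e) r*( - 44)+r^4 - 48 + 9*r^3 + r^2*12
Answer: e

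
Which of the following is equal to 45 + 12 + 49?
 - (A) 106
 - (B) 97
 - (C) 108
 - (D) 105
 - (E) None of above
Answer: A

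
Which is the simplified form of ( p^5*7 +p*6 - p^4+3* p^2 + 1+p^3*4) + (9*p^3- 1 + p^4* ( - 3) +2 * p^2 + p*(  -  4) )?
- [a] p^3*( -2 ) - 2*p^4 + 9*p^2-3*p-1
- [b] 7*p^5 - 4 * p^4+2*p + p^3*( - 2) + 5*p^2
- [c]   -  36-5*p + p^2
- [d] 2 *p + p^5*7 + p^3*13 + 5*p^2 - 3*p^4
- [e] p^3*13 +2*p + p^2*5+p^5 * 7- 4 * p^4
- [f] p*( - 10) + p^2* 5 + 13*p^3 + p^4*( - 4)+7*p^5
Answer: e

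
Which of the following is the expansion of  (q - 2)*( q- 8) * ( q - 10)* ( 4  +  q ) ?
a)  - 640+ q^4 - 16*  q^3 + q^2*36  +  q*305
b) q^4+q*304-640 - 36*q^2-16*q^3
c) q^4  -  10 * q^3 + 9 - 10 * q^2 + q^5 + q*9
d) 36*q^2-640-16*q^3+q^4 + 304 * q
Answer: d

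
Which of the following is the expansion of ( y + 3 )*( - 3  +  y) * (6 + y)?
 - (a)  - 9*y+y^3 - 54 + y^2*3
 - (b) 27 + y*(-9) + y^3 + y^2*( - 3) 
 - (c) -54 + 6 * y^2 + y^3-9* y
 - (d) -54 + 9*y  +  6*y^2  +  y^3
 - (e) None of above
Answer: c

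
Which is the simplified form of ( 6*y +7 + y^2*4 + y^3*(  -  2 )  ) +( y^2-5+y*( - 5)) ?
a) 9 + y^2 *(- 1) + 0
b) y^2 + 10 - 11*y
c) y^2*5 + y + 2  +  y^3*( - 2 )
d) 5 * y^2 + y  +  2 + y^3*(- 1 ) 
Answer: c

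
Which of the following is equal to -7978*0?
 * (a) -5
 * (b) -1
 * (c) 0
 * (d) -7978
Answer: c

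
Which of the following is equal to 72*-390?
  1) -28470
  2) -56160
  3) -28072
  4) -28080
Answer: 4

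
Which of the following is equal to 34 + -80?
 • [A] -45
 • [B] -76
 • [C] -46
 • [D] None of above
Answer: C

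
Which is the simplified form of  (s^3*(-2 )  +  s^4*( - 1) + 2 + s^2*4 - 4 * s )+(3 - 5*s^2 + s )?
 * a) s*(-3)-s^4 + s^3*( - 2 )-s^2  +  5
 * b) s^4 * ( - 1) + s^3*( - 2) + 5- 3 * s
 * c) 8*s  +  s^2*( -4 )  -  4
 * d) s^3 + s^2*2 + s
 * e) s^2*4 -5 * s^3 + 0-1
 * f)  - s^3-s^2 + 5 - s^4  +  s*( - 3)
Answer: a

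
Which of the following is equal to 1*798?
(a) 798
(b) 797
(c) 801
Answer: a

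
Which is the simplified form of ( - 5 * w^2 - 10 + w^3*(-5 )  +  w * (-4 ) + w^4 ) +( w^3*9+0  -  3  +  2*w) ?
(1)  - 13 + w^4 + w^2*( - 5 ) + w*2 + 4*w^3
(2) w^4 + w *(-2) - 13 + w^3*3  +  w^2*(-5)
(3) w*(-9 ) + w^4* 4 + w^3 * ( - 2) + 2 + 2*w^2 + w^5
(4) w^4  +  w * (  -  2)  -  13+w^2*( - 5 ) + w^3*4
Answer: 4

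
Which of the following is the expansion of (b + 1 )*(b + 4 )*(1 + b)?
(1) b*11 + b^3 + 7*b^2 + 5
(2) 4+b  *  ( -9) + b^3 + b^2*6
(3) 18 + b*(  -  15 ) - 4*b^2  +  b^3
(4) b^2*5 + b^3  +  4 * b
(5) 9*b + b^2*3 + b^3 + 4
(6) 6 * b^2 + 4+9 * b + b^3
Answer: 6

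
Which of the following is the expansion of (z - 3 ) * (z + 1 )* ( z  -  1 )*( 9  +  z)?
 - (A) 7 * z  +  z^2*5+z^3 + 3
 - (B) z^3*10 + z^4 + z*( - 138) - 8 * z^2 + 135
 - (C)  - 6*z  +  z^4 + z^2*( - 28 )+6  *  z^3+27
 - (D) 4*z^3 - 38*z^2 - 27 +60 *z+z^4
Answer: C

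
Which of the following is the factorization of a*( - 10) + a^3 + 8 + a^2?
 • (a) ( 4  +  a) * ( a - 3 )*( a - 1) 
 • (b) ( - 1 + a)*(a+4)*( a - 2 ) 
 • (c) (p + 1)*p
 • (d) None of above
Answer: b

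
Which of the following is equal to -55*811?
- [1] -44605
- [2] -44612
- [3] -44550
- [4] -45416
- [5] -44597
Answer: 1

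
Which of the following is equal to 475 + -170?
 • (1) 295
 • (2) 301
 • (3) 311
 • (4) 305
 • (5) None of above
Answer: 4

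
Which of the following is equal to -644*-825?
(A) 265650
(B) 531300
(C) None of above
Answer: B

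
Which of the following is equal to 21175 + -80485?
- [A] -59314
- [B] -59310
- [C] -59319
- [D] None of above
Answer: B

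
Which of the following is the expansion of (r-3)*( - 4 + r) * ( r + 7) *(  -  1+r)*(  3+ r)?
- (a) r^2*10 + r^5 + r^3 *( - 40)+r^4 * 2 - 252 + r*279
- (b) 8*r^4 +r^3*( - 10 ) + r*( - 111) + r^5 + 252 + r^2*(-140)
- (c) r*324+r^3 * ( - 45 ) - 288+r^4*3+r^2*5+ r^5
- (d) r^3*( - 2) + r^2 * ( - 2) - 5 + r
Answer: a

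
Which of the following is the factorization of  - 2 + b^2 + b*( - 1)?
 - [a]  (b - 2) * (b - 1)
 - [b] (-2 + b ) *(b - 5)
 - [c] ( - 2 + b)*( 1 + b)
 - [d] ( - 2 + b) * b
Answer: c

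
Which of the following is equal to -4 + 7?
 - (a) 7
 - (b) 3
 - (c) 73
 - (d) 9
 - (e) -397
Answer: b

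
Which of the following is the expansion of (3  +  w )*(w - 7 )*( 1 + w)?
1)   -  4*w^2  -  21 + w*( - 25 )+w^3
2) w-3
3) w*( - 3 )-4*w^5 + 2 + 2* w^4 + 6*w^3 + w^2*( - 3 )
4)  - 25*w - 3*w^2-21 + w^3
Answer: 4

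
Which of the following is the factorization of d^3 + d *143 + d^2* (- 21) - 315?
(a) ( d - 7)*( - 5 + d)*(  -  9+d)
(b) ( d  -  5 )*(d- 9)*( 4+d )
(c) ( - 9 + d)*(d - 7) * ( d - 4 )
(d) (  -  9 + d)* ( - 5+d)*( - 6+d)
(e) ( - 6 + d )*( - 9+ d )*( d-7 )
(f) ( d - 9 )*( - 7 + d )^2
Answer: a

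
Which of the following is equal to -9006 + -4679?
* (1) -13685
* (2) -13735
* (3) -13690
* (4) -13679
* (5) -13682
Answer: 1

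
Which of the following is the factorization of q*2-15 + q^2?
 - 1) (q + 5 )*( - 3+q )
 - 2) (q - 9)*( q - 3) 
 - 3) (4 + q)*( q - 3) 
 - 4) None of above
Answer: 1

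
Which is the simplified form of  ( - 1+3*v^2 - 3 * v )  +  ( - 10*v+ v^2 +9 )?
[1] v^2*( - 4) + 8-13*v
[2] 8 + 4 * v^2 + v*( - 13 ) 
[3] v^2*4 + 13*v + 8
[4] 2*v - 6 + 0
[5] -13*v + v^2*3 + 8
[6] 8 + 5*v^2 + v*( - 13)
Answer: 2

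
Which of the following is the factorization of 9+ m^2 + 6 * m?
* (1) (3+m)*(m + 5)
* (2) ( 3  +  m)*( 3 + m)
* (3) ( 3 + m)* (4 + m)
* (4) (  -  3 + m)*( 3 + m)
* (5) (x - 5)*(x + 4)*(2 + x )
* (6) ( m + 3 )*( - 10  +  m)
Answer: 2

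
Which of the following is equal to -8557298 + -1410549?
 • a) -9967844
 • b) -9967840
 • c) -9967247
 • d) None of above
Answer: d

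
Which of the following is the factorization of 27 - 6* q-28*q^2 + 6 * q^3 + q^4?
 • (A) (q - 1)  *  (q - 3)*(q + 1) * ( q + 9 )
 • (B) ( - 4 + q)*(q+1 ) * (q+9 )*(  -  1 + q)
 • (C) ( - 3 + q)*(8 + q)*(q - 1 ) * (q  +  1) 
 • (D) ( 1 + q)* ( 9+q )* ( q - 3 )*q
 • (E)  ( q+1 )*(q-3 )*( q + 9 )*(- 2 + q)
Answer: A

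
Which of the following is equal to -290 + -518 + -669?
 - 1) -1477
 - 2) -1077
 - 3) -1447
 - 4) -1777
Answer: 1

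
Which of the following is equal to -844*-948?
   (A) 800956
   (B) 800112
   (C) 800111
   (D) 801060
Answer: B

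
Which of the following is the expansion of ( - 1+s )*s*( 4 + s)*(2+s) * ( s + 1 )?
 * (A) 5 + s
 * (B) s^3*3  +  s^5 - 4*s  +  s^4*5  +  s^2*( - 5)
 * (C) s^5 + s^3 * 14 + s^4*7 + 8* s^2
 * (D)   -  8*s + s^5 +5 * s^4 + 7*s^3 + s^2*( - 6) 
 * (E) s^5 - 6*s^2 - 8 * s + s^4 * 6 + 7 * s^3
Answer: E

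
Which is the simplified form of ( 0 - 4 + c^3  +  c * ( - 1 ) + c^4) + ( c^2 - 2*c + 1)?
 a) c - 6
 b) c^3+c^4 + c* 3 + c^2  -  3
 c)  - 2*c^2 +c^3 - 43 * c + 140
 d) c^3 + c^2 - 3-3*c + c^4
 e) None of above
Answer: d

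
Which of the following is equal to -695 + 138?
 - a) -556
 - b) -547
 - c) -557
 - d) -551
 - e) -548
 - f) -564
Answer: c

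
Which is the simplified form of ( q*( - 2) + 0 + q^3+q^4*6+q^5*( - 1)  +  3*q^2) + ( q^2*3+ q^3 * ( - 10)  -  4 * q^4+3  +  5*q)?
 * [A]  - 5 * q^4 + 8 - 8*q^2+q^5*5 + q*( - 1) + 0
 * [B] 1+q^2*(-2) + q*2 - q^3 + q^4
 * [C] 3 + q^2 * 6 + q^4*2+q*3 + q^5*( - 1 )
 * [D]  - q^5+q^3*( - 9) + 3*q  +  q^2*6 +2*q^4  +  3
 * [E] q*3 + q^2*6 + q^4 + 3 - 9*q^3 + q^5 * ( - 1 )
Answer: D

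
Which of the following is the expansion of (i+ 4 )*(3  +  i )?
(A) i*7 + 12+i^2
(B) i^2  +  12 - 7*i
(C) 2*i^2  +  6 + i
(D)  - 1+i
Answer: A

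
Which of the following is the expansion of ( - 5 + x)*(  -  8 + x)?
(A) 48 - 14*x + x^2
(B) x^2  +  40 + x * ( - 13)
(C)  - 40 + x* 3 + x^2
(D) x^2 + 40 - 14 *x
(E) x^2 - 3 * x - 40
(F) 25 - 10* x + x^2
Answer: B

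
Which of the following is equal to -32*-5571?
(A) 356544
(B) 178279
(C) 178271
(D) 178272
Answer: D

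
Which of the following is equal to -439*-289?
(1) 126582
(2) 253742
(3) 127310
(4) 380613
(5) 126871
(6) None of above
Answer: 5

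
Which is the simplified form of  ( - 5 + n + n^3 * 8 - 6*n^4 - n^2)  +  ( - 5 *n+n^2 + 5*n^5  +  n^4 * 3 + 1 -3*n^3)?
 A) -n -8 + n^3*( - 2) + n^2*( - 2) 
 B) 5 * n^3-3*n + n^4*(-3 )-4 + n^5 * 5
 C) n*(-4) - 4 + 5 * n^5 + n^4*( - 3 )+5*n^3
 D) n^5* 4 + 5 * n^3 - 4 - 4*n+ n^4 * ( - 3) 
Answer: C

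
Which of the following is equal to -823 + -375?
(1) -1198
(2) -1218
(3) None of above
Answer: 1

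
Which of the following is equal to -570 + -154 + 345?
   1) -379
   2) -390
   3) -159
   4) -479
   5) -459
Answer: 1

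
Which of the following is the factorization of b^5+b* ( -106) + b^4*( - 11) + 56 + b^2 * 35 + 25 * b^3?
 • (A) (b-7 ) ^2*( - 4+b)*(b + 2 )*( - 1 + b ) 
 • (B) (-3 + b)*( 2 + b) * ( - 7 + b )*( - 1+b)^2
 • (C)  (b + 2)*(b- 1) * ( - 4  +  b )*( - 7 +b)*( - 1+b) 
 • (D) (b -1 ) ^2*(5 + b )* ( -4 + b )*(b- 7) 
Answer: C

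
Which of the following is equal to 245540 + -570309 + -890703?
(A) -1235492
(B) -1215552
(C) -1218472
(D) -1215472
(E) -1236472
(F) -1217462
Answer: D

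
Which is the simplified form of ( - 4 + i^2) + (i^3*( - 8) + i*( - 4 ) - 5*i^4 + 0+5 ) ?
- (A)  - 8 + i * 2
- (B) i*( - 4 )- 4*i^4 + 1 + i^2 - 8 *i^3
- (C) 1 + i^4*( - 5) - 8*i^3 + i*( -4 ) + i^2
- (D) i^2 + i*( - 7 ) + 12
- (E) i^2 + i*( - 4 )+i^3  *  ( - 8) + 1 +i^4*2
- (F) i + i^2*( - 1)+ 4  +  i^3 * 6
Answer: C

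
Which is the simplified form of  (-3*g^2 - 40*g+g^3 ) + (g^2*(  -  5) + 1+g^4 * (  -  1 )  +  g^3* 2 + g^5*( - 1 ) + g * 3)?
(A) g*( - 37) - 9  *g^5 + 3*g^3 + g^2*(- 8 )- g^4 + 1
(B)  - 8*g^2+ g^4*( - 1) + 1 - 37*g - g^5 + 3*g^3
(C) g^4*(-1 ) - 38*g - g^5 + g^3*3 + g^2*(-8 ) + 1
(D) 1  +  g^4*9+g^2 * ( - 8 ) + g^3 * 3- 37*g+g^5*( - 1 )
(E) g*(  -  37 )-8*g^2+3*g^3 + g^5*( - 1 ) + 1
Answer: B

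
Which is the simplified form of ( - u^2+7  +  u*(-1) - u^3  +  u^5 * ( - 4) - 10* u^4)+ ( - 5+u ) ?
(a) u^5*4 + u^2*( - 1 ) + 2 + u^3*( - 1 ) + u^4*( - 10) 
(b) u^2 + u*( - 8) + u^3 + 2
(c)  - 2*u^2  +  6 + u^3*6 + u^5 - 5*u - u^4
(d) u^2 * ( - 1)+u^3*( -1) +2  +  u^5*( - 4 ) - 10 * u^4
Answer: d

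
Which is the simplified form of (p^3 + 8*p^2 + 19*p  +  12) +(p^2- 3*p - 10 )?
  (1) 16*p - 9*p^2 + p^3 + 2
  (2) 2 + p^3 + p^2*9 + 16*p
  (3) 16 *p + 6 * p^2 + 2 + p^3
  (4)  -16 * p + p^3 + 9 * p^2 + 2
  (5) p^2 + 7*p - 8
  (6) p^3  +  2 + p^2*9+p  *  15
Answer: 2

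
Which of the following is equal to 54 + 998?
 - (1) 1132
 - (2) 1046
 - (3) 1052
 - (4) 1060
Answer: 3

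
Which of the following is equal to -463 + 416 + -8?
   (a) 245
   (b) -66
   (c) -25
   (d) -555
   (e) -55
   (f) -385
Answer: e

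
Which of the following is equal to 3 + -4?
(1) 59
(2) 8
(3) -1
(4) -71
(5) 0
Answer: 3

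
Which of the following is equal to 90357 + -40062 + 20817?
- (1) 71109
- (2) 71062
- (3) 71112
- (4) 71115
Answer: 3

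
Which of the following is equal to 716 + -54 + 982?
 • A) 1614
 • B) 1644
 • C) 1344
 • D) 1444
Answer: B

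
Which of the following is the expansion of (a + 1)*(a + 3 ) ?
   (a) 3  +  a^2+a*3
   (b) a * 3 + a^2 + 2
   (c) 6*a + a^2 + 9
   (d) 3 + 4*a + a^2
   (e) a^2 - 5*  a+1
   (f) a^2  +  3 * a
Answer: d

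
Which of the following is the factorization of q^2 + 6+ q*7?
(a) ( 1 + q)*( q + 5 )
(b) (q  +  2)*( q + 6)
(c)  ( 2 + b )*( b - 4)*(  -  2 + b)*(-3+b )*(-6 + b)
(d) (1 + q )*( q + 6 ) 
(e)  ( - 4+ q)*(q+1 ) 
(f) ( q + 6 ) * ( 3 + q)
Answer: d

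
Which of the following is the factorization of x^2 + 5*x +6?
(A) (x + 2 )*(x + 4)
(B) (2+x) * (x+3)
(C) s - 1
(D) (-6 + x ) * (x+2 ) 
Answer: B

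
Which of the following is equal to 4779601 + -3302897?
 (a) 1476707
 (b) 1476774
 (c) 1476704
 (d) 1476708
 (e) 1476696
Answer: c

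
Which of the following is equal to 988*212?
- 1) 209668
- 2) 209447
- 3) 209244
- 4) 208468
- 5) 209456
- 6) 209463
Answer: 5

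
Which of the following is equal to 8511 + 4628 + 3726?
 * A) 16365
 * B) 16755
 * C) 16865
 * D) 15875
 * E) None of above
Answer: C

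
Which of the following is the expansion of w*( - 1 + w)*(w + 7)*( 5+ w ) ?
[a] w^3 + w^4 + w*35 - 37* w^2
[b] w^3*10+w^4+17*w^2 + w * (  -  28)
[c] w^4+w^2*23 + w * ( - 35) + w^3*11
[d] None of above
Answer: c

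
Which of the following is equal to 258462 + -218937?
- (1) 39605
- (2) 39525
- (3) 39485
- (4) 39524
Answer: 2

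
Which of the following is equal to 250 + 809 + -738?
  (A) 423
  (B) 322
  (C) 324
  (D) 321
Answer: D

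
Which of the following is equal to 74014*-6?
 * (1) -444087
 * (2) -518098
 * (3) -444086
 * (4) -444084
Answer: 4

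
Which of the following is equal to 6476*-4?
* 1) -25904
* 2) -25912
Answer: 1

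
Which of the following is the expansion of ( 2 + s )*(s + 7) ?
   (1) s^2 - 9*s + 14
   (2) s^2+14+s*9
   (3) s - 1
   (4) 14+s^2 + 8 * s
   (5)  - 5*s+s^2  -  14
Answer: 2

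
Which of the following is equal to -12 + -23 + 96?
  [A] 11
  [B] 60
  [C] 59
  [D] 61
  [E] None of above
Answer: D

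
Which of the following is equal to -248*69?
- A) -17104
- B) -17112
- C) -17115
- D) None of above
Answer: B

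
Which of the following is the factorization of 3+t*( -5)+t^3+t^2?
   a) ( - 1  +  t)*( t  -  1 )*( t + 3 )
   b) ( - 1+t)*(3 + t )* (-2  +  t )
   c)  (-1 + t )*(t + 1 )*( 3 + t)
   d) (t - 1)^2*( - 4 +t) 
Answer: a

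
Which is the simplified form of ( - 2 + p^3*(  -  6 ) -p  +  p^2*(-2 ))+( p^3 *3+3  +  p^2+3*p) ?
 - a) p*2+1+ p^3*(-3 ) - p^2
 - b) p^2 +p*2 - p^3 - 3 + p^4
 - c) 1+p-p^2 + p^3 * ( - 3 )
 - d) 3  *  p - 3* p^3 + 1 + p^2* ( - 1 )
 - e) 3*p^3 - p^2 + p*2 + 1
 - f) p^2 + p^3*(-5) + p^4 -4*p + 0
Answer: a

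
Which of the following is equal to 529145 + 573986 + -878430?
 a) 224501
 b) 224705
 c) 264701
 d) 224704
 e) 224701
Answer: e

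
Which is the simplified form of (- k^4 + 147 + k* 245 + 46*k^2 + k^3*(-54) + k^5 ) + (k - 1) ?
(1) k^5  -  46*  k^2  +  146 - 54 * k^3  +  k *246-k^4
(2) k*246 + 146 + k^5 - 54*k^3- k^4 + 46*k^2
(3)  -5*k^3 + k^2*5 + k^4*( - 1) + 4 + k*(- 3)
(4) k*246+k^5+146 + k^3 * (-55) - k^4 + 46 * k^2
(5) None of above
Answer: 2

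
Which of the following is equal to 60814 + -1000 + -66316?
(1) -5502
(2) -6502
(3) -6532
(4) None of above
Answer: 2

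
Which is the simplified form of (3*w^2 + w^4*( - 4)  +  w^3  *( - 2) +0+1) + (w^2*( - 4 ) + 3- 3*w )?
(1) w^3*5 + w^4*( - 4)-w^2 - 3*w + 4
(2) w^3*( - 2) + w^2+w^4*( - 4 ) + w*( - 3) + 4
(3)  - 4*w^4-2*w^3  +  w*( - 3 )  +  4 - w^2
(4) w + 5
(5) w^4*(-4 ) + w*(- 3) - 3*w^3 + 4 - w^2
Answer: 3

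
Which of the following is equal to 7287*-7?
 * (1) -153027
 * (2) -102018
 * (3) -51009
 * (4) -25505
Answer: 3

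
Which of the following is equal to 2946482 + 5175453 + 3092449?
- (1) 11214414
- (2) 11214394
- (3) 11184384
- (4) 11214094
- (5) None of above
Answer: 5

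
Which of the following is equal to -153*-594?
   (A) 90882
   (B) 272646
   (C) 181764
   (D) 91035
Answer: A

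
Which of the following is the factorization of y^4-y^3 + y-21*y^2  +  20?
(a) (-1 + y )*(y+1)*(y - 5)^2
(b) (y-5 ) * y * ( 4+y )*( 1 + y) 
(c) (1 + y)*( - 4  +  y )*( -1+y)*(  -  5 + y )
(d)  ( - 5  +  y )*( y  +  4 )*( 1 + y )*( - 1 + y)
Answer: d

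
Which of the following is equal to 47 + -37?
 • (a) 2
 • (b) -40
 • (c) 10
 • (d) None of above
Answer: c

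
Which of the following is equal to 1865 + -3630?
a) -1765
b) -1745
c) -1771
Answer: a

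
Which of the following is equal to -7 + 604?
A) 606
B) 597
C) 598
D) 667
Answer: B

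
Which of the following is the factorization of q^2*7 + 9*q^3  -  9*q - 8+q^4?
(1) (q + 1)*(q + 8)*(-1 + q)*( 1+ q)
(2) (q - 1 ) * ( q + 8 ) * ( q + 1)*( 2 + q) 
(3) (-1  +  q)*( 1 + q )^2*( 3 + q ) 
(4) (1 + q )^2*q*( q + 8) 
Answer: 1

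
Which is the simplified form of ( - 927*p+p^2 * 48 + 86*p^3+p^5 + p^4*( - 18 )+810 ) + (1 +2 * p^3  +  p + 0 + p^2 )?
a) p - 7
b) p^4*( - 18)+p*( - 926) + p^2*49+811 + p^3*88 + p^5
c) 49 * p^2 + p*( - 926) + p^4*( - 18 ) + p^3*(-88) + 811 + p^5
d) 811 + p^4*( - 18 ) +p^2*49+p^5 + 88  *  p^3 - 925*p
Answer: b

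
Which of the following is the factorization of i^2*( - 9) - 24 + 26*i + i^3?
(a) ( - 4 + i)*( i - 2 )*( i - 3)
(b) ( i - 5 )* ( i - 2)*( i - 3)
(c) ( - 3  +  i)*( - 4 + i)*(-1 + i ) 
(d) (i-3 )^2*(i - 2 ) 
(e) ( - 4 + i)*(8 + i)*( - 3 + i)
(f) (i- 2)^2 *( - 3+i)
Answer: a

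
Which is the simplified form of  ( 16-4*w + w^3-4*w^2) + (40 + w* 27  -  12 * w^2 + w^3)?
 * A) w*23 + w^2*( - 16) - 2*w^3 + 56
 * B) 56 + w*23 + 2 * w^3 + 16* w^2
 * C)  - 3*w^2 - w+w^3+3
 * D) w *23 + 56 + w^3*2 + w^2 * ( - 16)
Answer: D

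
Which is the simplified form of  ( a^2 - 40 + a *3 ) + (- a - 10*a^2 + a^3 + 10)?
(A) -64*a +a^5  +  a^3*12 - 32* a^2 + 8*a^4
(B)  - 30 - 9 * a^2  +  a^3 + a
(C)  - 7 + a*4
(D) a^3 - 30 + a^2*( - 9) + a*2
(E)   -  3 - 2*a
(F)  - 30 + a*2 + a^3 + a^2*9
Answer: D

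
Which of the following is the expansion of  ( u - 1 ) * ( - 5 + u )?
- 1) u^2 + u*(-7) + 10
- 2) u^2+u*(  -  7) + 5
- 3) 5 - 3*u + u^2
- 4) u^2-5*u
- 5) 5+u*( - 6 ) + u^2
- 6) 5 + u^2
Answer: 5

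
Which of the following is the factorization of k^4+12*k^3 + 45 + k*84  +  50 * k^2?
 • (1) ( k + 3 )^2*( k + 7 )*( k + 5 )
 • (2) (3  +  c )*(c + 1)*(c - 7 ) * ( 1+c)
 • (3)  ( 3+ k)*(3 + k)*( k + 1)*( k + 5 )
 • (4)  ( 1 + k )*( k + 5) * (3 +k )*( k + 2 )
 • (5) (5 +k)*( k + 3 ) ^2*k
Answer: 3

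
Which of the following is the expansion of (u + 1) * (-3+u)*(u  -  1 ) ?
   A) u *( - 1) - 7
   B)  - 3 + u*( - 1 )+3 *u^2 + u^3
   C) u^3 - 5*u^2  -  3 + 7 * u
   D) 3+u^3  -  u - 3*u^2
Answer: D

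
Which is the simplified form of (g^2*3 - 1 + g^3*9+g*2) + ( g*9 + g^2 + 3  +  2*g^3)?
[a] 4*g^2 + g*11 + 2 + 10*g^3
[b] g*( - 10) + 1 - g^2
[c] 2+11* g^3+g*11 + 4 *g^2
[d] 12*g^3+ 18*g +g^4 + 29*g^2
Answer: c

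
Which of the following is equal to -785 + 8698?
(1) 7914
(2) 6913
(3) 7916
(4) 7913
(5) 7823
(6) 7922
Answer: 4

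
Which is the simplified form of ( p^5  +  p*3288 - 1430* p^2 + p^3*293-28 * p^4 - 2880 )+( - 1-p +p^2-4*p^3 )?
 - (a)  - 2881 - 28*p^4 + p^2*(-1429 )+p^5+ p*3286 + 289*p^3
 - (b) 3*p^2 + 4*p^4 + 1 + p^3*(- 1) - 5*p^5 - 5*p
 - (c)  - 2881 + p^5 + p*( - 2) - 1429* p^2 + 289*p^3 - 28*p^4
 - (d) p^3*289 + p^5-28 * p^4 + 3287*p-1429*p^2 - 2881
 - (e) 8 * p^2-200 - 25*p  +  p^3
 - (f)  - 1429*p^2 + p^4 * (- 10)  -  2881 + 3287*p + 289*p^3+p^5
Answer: d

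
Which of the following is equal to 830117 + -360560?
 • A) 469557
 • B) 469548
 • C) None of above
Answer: A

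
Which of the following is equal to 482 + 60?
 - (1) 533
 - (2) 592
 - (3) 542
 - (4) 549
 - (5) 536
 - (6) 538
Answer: 3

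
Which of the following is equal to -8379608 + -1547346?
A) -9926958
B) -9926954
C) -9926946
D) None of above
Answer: B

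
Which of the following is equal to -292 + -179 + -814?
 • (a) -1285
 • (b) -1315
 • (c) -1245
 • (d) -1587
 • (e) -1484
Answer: a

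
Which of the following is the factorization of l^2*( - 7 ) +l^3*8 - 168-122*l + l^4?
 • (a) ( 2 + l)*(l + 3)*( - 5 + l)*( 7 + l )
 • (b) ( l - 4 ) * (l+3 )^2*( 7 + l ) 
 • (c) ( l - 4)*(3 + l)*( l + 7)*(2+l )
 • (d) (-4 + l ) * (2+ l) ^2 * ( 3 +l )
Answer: c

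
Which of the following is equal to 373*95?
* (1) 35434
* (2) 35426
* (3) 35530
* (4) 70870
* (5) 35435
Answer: 5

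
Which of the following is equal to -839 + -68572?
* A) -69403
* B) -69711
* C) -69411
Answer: C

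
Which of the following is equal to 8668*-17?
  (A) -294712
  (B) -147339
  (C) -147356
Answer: C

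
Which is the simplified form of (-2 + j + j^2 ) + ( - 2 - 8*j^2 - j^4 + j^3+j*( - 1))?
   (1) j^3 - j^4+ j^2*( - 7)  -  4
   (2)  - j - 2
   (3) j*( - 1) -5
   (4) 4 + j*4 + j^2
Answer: 1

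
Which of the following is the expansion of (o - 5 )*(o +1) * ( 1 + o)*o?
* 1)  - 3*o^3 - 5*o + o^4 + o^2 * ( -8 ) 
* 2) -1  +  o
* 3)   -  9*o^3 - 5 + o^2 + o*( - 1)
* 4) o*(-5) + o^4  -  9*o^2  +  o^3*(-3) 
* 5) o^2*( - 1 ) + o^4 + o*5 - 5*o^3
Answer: 4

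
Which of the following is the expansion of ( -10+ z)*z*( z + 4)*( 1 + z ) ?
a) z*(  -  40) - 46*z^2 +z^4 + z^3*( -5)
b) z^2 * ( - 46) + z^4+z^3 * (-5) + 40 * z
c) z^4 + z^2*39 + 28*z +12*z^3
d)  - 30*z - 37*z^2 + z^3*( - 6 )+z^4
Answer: a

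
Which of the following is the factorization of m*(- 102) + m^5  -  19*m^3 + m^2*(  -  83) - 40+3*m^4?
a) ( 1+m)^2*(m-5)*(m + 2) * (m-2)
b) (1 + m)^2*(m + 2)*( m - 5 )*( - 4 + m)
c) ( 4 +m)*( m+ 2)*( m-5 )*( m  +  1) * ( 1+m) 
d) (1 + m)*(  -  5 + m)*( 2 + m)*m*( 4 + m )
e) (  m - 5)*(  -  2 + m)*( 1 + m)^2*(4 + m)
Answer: c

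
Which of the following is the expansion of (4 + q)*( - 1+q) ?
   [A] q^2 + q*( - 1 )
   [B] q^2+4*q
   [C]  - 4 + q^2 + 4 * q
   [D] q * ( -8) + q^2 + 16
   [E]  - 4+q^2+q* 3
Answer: E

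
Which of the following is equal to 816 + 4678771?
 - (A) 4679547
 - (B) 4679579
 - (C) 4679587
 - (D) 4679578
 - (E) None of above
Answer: C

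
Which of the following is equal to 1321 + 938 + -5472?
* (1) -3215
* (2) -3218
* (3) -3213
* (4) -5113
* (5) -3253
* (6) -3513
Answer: 3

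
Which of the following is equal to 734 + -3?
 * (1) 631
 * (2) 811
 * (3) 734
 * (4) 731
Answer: 4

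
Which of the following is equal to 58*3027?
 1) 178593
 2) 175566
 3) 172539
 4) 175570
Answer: 2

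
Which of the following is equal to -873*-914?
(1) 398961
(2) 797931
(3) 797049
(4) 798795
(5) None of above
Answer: 5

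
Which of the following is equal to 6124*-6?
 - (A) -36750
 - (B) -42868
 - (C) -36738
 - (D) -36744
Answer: D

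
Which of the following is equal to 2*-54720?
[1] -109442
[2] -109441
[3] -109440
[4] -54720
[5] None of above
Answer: 3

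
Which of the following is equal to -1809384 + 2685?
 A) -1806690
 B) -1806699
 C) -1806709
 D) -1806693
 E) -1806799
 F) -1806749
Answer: B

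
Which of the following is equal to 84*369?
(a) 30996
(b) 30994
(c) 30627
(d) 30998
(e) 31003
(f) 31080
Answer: a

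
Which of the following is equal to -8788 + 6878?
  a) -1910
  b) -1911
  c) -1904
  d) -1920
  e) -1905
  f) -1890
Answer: a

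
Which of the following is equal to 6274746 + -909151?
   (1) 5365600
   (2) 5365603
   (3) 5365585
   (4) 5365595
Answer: 4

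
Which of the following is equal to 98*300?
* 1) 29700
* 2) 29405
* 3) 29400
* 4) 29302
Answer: 3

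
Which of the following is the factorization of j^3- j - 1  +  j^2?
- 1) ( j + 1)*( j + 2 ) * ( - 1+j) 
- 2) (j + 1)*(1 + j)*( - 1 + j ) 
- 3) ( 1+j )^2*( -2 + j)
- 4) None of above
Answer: 2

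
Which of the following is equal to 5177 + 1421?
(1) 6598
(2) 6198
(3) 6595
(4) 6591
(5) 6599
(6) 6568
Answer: 1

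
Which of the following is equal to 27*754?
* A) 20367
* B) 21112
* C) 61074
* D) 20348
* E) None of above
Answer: E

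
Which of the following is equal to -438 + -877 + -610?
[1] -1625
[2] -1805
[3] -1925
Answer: 3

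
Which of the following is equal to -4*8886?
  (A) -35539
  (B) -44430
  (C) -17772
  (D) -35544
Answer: D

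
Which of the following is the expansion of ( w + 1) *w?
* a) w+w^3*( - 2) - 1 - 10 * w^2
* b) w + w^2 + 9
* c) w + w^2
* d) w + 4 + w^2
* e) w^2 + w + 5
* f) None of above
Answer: c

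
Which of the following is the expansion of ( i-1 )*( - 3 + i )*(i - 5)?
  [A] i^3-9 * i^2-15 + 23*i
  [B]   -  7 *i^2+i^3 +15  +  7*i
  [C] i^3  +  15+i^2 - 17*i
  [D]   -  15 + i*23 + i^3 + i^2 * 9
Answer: A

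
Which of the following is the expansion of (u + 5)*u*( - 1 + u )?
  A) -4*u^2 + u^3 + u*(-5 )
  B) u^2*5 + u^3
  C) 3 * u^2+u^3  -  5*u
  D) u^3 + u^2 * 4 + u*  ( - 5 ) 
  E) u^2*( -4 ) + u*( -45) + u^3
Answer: D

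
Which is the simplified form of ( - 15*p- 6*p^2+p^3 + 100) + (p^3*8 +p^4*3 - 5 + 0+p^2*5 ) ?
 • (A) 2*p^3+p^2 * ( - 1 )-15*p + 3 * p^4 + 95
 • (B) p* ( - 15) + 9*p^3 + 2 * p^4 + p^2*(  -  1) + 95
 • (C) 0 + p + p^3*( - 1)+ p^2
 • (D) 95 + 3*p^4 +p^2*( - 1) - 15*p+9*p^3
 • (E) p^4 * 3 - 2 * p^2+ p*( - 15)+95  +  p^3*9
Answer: D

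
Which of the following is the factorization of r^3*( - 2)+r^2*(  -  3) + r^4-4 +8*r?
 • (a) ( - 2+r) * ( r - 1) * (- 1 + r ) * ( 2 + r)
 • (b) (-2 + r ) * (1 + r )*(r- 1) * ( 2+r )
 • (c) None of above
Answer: a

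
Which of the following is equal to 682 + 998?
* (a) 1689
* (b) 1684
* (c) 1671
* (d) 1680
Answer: d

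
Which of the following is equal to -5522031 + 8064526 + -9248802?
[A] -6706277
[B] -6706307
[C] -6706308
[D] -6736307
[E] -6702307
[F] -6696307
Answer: B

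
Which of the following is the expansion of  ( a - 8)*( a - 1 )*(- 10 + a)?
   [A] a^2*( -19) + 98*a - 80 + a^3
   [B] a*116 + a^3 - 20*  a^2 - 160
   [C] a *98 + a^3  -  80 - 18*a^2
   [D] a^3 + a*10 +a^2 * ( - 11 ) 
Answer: A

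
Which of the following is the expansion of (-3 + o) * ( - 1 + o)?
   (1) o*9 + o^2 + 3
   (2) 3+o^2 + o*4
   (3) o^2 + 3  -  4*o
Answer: 3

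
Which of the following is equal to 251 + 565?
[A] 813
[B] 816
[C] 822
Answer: B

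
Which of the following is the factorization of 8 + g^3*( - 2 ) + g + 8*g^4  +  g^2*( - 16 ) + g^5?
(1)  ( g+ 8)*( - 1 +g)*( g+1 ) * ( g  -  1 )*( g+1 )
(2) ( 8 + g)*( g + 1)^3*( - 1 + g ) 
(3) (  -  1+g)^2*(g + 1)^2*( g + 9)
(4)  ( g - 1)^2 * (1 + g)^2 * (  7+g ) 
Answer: 1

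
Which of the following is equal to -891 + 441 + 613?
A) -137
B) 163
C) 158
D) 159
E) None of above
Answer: B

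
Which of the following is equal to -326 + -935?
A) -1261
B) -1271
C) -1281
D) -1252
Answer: A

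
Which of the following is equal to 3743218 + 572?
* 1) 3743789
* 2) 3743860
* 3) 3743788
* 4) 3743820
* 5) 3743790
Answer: 5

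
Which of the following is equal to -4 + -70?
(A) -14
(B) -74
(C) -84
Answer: B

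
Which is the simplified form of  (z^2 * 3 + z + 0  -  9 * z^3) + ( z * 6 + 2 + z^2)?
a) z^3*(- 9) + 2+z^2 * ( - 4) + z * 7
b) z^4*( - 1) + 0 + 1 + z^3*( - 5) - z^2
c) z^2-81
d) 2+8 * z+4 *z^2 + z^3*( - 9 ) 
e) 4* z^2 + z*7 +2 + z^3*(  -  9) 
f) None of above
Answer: e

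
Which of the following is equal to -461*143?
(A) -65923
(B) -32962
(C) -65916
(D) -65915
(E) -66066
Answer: A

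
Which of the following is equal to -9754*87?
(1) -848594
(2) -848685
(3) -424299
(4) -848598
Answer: 4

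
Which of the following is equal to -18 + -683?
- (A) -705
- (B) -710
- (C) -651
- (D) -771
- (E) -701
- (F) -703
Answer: E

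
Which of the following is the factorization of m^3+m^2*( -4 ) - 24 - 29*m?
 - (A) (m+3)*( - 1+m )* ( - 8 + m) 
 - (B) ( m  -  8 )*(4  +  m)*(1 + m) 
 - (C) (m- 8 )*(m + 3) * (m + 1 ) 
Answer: C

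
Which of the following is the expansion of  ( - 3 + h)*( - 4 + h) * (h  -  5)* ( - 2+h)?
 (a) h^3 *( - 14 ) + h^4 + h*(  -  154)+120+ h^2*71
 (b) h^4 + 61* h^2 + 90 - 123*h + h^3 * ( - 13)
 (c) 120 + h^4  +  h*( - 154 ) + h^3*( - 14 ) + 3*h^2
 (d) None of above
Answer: a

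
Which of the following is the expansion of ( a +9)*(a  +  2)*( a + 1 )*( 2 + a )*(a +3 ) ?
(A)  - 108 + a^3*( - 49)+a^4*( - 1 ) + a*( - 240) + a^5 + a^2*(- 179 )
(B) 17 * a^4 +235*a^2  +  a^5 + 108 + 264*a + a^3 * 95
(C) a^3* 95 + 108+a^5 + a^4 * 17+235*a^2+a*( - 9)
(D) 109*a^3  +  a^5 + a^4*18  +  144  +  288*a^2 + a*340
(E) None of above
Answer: B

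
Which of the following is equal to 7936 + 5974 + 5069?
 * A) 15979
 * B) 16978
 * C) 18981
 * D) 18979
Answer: D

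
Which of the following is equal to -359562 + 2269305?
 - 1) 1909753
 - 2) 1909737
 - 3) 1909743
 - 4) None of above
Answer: 3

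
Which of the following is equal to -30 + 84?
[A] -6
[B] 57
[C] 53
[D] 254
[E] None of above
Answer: E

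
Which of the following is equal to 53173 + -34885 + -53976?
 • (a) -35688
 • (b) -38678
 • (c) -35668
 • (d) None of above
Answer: a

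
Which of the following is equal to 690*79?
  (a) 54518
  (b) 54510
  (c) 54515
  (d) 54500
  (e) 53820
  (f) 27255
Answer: b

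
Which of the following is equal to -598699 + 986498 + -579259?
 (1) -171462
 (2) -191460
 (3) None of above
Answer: 2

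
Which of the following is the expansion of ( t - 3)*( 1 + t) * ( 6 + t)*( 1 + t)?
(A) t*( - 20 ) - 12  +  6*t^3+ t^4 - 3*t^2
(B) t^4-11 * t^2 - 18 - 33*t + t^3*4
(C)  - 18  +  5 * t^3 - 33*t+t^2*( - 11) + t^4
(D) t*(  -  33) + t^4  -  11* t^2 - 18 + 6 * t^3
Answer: C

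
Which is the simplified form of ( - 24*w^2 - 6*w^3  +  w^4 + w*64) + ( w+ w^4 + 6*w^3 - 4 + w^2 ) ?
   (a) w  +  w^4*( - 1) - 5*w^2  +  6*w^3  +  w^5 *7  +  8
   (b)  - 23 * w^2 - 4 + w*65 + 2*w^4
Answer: b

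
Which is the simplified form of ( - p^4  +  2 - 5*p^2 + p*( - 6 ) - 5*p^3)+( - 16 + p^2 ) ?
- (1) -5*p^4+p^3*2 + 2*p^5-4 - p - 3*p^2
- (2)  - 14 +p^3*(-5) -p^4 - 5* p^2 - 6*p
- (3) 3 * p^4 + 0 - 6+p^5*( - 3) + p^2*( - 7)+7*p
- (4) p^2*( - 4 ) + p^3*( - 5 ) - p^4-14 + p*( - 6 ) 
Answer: 4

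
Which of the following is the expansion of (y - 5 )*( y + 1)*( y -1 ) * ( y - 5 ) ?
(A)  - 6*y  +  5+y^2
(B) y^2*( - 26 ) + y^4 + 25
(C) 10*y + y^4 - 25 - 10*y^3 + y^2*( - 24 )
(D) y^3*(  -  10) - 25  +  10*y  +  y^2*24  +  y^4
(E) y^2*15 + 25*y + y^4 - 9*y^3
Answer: D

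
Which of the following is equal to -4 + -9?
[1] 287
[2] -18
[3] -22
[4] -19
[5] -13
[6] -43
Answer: 5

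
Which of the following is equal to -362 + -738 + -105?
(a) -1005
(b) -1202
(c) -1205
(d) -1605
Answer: c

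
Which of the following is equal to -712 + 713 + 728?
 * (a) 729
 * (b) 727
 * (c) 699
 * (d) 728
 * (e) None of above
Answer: a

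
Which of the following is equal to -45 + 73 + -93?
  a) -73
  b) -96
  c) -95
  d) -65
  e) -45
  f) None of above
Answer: d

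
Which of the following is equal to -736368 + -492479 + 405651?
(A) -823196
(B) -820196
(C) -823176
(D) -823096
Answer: A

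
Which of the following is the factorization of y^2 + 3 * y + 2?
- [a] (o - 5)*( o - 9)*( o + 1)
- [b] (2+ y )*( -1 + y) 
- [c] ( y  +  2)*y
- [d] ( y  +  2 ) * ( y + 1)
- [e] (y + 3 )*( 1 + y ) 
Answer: d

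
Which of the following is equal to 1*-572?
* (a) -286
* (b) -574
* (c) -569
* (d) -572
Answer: d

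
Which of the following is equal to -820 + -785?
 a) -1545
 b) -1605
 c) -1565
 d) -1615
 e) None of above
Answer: b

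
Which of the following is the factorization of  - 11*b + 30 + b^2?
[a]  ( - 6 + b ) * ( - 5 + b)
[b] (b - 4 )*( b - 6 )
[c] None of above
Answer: a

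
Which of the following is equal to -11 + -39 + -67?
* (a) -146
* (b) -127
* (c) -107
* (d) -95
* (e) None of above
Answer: e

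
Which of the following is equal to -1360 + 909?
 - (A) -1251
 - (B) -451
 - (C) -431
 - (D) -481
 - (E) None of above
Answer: B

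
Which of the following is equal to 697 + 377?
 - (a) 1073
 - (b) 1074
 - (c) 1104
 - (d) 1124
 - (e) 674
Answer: b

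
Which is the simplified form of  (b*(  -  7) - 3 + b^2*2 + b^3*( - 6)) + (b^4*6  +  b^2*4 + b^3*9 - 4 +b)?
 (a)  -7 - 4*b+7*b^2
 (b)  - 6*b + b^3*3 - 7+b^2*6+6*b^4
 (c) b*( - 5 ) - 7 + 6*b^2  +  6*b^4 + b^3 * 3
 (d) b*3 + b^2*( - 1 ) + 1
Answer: b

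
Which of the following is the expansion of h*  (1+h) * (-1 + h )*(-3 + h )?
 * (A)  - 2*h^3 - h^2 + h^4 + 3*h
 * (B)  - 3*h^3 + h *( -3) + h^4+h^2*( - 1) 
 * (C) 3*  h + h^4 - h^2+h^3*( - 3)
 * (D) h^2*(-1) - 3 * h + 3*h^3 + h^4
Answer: C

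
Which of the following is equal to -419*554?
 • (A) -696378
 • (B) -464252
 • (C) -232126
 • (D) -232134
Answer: C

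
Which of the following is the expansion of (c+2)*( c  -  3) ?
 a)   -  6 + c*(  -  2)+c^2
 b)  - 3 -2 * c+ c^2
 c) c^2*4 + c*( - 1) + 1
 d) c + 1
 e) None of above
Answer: e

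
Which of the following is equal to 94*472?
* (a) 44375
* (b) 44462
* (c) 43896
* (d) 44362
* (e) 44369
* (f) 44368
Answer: f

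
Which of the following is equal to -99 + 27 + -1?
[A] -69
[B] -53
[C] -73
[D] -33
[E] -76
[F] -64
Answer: C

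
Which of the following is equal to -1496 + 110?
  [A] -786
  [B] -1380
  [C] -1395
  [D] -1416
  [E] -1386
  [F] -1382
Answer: E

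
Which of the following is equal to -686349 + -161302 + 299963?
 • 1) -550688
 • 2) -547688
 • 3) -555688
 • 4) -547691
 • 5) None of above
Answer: 2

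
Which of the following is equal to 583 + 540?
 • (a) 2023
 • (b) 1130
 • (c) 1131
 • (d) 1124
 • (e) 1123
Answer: e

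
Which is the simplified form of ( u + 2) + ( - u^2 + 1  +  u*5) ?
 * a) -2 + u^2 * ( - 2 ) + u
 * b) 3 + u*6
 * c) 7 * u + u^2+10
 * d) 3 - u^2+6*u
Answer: d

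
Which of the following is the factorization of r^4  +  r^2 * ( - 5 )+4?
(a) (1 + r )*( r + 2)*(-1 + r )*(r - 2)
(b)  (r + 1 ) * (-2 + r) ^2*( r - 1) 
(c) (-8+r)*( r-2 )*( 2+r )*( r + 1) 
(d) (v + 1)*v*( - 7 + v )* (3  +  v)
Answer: a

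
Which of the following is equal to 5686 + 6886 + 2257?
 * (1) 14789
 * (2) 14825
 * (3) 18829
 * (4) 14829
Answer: 4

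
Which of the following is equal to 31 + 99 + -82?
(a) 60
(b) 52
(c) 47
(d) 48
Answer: d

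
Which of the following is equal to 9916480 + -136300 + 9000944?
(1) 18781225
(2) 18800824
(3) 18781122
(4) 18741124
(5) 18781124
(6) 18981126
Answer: 5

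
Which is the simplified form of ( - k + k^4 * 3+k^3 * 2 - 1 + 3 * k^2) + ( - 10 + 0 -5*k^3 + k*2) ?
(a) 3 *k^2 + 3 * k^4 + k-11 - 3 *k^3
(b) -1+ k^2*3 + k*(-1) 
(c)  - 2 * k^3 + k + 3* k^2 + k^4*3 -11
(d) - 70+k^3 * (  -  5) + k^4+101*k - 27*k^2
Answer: a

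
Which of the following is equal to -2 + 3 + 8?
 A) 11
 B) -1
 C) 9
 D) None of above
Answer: C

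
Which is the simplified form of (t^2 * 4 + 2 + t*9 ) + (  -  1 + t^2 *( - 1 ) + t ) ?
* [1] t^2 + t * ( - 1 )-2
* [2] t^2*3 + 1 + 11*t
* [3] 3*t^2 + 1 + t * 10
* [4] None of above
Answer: 3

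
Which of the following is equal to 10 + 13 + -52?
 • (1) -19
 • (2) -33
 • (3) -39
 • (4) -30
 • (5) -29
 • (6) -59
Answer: 5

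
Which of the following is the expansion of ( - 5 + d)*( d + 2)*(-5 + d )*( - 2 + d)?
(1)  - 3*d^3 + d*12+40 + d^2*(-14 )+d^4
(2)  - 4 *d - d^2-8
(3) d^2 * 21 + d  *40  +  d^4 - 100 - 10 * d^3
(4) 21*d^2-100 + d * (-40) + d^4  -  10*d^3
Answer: 3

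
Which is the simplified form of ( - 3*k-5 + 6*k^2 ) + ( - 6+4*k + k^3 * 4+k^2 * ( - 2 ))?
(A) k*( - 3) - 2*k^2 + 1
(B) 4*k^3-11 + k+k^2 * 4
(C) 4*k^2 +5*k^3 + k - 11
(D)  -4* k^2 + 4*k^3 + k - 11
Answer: B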